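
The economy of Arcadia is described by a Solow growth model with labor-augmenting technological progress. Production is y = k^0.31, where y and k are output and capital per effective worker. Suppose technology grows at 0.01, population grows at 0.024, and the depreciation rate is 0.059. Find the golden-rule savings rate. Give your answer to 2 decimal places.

s_gold = 0.31

Capital per effective worker breaks even when investment replaces (n + g + δ)·k; here n + g + δ = 0.093.
At the golden rule MPK = n+g+δ, and in any Cobb-Douglas steady state s = (n+g+δ)·k/y = MPK·k/y = capital's share 0.31.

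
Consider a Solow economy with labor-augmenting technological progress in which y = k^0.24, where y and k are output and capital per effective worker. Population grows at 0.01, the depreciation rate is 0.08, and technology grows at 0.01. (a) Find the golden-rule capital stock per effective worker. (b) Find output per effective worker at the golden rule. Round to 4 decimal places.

(a) k_gold ≈ 3.1643; (b) y_gold ≈ 1.3185

Break-even investment rate: n + g + δ = 0.01 + 0.01 + 0.08 = 0.1.
At the golden rule the marginal product of capital equals n+g+δ: 0.24·k^(0.24−1) = 0.1. Solving, k_gold = (0.24/0.1)^(1/0.76) ≈ 3.1643.
y_gold = 3.1643^0.24 ≈ 1.3185.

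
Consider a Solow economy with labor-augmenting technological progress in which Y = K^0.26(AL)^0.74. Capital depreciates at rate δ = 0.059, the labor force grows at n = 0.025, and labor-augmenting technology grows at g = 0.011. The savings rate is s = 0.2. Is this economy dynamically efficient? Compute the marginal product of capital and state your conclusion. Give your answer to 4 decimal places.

The effective depreciation rate is n + g + δ = 0.025 + 0.011 + 0.059 = 0.095.
Steady-state k*: s·k^0.26 = 0.095·k gives k* = (0.2/0.095)^(1/0.74) ≈ 2.7346.
MPK = 0.26·2.7346^(-0.74) ≈ 0.1235.
MPK > n+g+δ = 0.095, so the economy is dynamically efficient (under-saving).

dynamically efficient; MPK ≈ 0.1235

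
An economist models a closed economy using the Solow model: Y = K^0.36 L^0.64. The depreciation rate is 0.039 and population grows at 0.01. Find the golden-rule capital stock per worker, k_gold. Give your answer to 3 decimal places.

The effective depreciation rate is n + δ = 0.01 + 0.039 = 0.049.
Setting f'(k) = n+δ gives 0.36·k^(0.36−1) = 0.049, hence k_gold = (0.36/0.049)^(1/0.64) ≈ 22.5575.

k_gold ≈ 22.558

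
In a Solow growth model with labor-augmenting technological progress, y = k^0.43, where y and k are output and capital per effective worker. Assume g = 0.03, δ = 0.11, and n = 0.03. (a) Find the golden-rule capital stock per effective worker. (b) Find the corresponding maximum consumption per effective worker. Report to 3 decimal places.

Break-even investment rate: n + g + δ = 0.03 + 0.03 + 0.11 = 0.17.
Golden rule sets MPK = n+g+δ: 0.43·k^(0.43−1) = 0.17, so k_gold = (0.43/0.17)^(1/0.57) ≈ 5.0939.
y_gold = 5.0939^0.43 ≈ 2.0139; c_gold = y_gold − 0.17·k_gold ≈ 1.1479.

(a) k_gold ≈ 5.094; (b) c_gold ≈ 1.148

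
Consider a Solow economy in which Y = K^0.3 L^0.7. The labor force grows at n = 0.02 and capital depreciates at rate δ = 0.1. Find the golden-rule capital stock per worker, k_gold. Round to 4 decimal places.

The effective depreciation rate is n + δ = 0.02 + 0.1 = 0.12.
At the golden rule the marginal product of capital equals n+δ: 0.3·k^(0.3−1) = 0.12. Solving, k_gold = (0.3/0.12)^(1/0.7) ≈ 3.7024.

k_gold ≈ 3.7024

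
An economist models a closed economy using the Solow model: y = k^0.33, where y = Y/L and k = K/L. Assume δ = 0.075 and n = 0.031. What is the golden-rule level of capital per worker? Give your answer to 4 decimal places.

n + δ = 0.031 + 0.075 = 0.106.
Setting f'(k) = n+δ gives 0.33·k^(0.33−1) = 0.106, hence k_gold = (0.33/0.106)^(1/0.67) ≈ 5.4467.

k_gold ≈ 5.4467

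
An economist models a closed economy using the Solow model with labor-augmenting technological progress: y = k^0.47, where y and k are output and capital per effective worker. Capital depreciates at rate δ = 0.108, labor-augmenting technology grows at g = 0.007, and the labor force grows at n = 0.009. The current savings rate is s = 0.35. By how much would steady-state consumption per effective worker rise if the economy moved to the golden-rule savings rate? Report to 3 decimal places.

Capital per effective worker breaks even when investment replaces (n + g + δ)·k; here n + g + δ = 0.124.
Current steady state (s = 0.35): k* = (0.35/0.124)^(1/0.53) ≈ 7.0840, y* = 7.0840^0.47 ≈ 2.5097, c* = (1−0.35)·2.5097 ≈ 1.6313.
Golden rule sets MPK = n+g+δ: 0.47·k^(0.47−1) = 0.124, so k_gold = (0.47/0.124)^(1/0.53) ≈ 12.3550.
y_gold = 12.3550^0.47 ≈ 3.2596, c_gold = y_gold − 0.124·k_gold ≈ 1.7276.
Gain: Δc = 1.7276 − 1.6313 ≈ 0.0963.

Δc ≈ 0.096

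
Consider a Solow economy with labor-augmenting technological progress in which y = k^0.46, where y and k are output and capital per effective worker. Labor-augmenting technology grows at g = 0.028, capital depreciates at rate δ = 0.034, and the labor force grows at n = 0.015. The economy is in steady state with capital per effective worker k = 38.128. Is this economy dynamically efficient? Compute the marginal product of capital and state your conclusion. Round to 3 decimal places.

dynamically inefficient; MPK ≈ 0.064

Break-even investment rate: n + g + δ = 0.015 + 0.028 + 0.034 = 0.077.
MPK = 0.46·k^(0.46−1) = 0.46·38.128^(-0.54) ≈ 0.0644.
MPK < 0.077, so the economy is dynamically inefficient (over-saving).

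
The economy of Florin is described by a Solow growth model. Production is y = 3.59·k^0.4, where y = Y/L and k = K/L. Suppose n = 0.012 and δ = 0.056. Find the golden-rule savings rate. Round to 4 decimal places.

n + δ = 0.012 + 0.056 = 0.068.
At the golden rule MPK = n+δ, and in any Cobb-Douglas steady state s = (n+δ)·k/y = MPK·k/y = capital's share 0.4.

s_gold = 0.4000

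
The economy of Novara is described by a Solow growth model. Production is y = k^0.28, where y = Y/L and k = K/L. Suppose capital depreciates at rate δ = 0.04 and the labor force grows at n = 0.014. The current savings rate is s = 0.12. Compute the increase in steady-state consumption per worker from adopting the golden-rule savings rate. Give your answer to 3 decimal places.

Capital per worker breaks even when investment replaces (n + δ)·k; here n + δ = 0.054.
Current steady state (s = 0.12): k* = (0.12/0.054)^(1/0.72) ≈ 3.0314, y* = 3.0314^0.28 ≈ 1.3641, c* = (1−0.12)·1.3641 ≈ 1.2005.
Setting f'(k) = n+δ gives 0.28·k^(0.28−1) = 0.054, hence k_gold = (0.28/0.054)^(1/0.72) ≈ 9.8340.
y_gold = 9.8340^0.28 ≈ 1.8965, c_gold = y_gold − 0.054·k_gold ≈ 1.3655.
Gain: Δc = 1.3655 − 1.2005 ≈ 0.1651.

Δc ≈ 0.165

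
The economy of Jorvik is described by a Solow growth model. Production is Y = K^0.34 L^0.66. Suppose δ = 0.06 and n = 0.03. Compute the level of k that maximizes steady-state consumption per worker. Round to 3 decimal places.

k_gold ≈ 7.492

Break-even investment rate: n + δ = 0.03 + 0.06 = 0.09.
Maximizing c = f(k) − (n+δ)·k gives f'(k) = n+δ, i.e. 0.34·k^(0.34−1) = 0.09, so k_gold = (0.34/0.09)^(1/0.66) ≈ 7.4920.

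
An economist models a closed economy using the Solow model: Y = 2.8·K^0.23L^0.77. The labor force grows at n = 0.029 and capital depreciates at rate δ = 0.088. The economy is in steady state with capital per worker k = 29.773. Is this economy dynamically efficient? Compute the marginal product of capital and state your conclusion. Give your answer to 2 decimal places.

Break-even investment rate: n + δ = 0.029 + 0.088 = 0.117.
MPK = 0.23·2.8·k^(0.23−1) = 0.23·2.8·29.773^(-0.77) ≈ 0.0472.
MPK < 0.117, so the economy is dynamically inefficient (over-saving).

dynamically inefficient; MPK ≈ 0.05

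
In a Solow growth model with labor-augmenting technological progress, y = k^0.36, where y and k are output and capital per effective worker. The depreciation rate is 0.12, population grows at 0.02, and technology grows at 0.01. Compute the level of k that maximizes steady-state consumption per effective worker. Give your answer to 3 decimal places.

n + g + δ = 0.02 + 0.01 + 0.12 = 0.15.
Maximizing c = f(k) − (n+g+δ)·k gives f'(k) = n+g+δ, i.e. 0.36·k^(0.36−1) = 0.15, so k_gold = (0.36/0.15)^(1/0.64) ≈ 3.9272.

k_gold ≈ 3.927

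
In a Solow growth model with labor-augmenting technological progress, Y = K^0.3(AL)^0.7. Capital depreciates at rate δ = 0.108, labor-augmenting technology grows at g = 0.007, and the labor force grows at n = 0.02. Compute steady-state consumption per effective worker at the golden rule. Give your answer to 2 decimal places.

c_gold ≈ 0.99

The effective depreciation rate is n + g + δ = 0.02 + 0.007 + 0.108 = 0.135.
Setting f'(k) = n+g+δ gives 0.3·k^(0.3−1) = 0.135, hence k_gold = (0.3/0.135)^(1/0.7) ≈ 3.1290.
y_gold = 3.1290^0.3 ≈ 1.4081.
c_gold = y_gold − (n+g+δ)·k_gold = 1.4081 − 0.135·3.1290 ≈ 0.9856.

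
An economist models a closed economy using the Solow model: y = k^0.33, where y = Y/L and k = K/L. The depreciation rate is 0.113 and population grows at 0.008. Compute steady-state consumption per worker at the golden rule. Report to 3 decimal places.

Break-even investment rate: n + δ = 0.008 + 0.113 = 0.121.
Golden rule sets MPK = n+δ: 0.33·k^(0.33−1) = 0.121, so k_gold = (0.33/0.121)^(1/0.67) ≈ 4.4703.
y_gold = 4.4703^0.33 ≈ 1.6391.
c_gold = y_gold − (n+δ)·k_gold = 1.6391 − 0.121·4.4703 ≈ 1.0982.

c_gold ≈ 1.098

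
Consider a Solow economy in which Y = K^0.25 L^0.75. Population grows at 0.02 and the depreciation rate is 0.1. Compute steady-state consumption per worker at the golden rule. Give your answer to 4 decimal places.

n + δ = 0.02 + 0.1 = 0.12.
At the golden rule the marginal product of capital equals n+δ: 0.25·k^(0.25−1) = 0.12. Solving, k_gold = (0.25/0.12)^(1/0.75) ≈ 2.6608.
y_gold = 2.6608^0.25 ≈ 1.2772.
c_gold = y_gold − (n+δ)·k_gold = 1.2772 − 0.12·2.6608 ≈ 0.9579.

c_gold ≈ 0.9579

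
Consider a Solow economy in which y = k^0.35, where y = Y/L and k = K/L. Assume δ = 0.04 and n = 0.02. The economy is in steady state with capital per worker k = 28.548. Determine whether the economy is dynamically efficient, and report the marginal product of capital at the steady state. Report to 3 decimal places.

dynamically inefficient; MPK ≈ 0.040

n + δ = 0.02 + 0.04 = 0.06.
MPK = 0.35·k^(0.35−1) = 0.35·28.548^(-0.65) ≈ 0.0396.
MPK < 0.06, so the economy is dynamically inefficient (over-saving).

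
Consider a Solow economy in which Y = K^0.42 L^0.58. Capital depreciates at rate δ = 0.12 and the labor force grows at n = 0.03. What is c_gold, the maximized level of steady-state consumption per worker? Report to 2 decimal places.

c_gold ≈ 1.22

The effective depreciation rate is n + δ = 0.03 + 0.12 = 0.15.
Golden rule sets MPK = n+δ: 0.42·k^(0.42−1) = 0.15, so k_gold = (0.42/0.15)^(1/0.58) ≈ 5.9015.
y_gold = 5.9015^0.42 ≈ 2.1077.
c_gold = y_gold − (n+δ)·k_gold = 2.1077 − 0.15·5.9015 ≈ 1.2225.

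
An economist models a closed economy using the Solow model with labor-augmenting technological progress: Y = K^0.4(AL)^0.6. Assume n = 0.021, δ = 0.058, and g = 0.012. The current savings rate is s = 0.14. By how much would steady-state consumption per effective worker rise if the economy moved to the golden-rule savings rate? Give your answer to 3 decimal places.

Δc ≈ 0.464

n + g + δ = 0.021 + 0.012 + 0.058 = 0.091.
Current steady state (s = 0.14): k* = (0.14/0.091)^(1/0.6) ≈ 2.0503, y* = 2.0503^0.4 ≈ 1.3327, c* = (1−0.14)·1.3327 ≈ 1.1461.
At the golden rule the marginal product of capital equals n+g+δ: 0.4·k^(0.4−1) = 0.091. Solving, k_gold = (0.4/0.091)^(1/0.6) ≈ 11.7950.
y_gold = 11.7950^0.4 ≈ 2.6834, c_gold = y_gold − 0.091·k_gold ≈ 1.6100.
Gain: Δc = 1.6100 − 1.1461 ≈ 0.4639.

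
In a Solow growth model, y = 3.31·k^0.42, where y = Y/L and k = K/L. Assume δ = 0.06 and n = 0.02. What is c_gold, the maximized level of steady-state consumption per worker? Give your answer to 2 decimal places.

The effective depreciation rate is n + δ = 0.02 + 0.06 = 0.08.
Setting f'(k) = n+δ gives 0.42·3.31·k^(0.42−1) = 0.08, hence k_gold = (0.42·3.31/0.08)^(1/0.58) ≈ 137.3755.
y_gold = 3.31·137.3755^0.42 ≈ 26.1668.
c_gold = y_gold − (n+δ)·k_gold = 26.1668 − 0.08·137.3755 ≈ 15.1767.

c_gold ≈ 15.18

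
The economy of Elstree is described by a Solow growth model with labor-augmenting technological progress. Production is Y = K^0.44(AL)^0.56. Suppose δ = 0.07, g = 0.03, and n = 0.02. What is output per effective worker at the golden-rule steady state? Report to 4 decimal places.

y_gold ≈ 2.7756

The effective depreciation rate is n + g + δ = 0.02 + 0.03 + 0.07 = 0.12.
Setting f'(k) = n+g+δ gives 0.44·k^(0.44−1) = 0.12, hence k_gold = (0.44/0.12)^(1/0.56) ≈ 10.1772.
Output: y_gold = k_gold^0.44 = 10.1772^0.44 ≈ 2.7756.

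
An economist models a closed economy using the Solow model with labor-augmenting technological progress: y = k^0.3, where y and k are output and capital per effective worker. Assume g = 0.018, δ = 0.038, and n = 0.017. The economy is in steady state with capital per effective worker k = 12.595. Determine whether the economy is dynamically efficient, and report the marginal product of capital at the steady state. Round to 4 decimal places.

dynamically inefficient; MPK ≈ 0.0509

Capital per effective worker breaks even when investment replaces (n + g + δ)·k; here n + g + δ = 0.073.
MPK = 0.3·k^(0.3−1) = 0.3·12.595^(-0.7) ≈ 0.0509.
MPK < 0.073, so the economy is dynamically inefficient (over-saving).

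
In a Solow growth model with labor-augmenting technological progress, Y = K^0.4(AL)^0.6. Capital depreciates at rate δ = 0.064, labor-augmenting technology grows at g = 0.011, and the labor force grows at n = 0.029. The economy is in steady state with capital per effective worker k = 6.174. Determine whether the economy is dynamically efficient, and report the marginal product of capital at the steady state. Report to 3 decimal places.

dynamically efficient; MPK ≈ 0.134

n + g + δ = 0.029 + 0.011 + 0.064 = 0.104.
MPK = 0.4·k^(0.4−1) = 0.4·6.174^(-0.6) ≈ 0.1342.
MPK > 0.104, so the economy is dynamically efficient (under-saving).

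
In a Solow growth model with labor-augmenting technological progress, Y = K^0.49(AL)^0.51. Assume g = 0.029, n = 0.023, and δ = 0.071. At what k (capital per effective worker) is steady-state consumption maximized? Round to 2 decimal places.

k_gold ≈ 15.03

Capital per effective worker breaks even when investment replaces (n + g + δ)·k; here n + g + δ = 0.123.
Golden rule sets MPK = n+g+δ: 0.49·k^(0.49−1) = 0.123, so k_gold = (0.49/0.123)^(1/0.51) ≈ 15.0328.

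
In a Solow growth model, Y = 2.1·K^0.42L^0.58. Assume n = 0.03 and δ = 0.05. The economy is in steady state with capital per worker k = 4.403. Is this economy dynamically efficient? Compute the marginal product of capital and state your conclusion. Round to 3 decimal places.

Capital per worker breaks even when investment replaces (n + δ)·k; here n + δ = 0.08.
MPK = 0.42·2.1·k^(0.42−1) = 0.42·2.1·4.403^(-0.58) ≈ 0.3733.
MPK > 0.08, so the economy is dynamically efficient (under-saving).

dynamically efficient; MPK ≈ 0.373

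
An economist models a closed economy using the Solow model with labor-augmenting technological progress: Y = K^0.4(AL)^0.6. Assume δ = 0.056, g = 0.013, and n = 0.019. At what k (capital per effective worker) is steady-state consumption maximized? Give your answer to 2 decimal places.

k_gold ≈ 12.47

n + g + δ = 0.019 + 0.013 + 0.056 = 0.088.
At the golden rule the marginal product of capital equals n+g+δ: 0.4·k^(0.4−1) = 0.088. Solving, k_gold = (0.4/0.088)^(1/0.6) ≈ 12.4727.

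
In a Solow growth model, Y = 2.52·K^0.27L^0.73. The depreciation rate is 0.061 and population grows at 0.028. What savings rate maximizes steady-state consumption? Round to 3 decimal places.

s_gold = 0.270

n + δ = 0.028 + 0.061 = 0.089.
At the golden rule MPK = n+δ, and in any Cobb-Douglas steady state s = (n+δ)·k/y = MPK·k/y = capital's share 0.27.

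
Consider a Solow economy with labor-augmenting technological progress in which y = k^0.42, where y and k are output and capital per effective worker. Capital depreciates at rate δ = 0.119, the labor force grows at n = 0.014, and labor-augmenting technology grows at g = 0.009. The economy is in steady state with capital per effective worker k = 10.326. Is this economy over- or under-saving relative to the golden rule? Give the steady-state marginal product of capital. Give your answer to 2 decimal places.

over-saving; MPK ≈ 0.11

Capital per effective worker breaks even when investment replaces (n + g + δ)·k; here n + g + δ = 0.142.
MPK = 0.42·k^(0.42−1) = 0.42·10.326^(-0.58) ≈ 0.1084.
MPK < 0.142, so the economy is dynamically inefficient (over-saving).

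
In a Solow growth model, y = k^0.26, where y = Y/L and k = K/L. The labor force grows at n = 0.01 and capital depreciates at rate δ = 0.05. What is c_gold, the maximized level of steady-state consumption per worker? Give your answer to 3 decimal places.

c_gold ≈ 1.239

n + δ = 0.01 + 0.05 = 0.06.
Maximizing c = f(k) − (n+δ)·k gives f'(k) = n+δ, i.e. 0.26·k^(0.26−1) = 0.06, so k_gold = (0.26/0.06)^(1/0.74) ≈ 7.2539.
y_gold = 7.2539^0.26 ≈ 1.6740.
c_gold = y_gold − (n+δ)·k_gold = 1.6740 − 0.06·7.2539 ≈ 1.2387.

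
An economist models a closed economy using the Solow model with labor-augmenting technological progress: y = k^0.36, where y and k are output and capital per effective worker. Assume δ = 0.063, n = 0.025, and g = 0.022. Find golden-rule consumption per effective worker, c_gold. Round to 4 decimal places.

c_gold ≈ 1.2469

Break-even investment rate: n + g + δ = 0.025 + 0.022 + 0.063 = 0.11.
At the golden rule the marginal product of capital equals n+g+δ: 0.36·k^(0.36−1) = 0.11. Solving, k_gold = (0.36/0.11)^(1/0.64) ≈ 6.3760.
y_gold = 6.3760^0.36 ≈ 1.9482.
c_gold = y_gold − (n+g+δ)·k_gold = 1.9482 − 0.11·6.3760 ≈ 1.2469.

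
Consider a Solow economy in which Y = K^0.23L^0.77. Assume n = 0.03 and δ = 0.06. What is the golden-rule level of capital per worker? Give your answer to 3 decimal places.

n + δ = 0.03 + 0.06 = 0.09.
Setting f'(k) = n+δ gives 0.23·k^(0.23−1) = 0.09, hence k_gold = (0.23/0.09)^(1/0.77) ≈ 3.3822.

k_gold ≈ 3.382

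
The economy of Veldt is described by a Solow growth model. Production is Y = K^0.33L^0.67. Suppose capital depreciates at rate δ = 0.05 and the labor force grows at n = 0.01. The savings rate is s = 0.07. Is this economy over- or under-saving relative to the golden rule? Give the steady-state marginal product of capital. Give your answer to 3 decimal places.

under-saving; MPK ≈ 0.283

The effective depreciation rate is n + δ = 0.01 + 0.05 = 0.06.
Steady-state k*: s·k^0.33 = 0.06·k gives k* = (0.07/0.06)^(1/0.67) ≈ 1.2587.
MPK = 0.33·1.2587^(-0.67) ≈ 0.2829.
MPK > n+δ = 0.06, so the economy is dynamically efficient (under-saving).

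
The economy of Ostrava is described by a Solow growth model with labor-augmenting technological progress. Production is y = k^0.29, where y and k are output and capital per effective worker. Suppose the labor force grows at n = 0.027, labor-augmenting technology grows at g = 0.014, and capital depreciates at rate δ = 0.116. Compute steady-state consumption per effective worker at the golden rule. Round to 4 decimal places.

Capital per effective worker breaks even when investment replaces (n + g + δ)·k; here n + g + δ = 0.157.
At the golden rule the marginal product of capital equals n+g+δ: 0.29·k^(0.29−1) = 0.157. Solving, k_gold = (0.29/0.157)^(1/0.71) ≈ 2.3733.
y_gold = 2.3733^0.29 ≈ 1.2848.
c_gold = y_gold − (n+g+δ)·k_gold = 1.2848 − 0.157·2.3733 ≈ 0.9122.

c_gold ≈ 0.9122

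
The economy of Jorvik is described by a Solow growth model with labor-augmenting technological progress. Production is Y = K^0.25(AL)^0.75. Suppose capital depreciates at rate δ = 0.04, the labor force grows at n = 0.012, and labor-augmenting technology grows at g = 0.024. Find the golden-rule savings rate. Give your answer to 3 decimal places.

n + g + δ = 0.012 + 0.024 + 0.04 = 0.076.
At the golden rule MPK = n+g+δ, and in any Cobb-Douglas steady state s = (n+g+δ)·k/y = MPK·k/y = capital's share 0.25.

s_gold = 0.250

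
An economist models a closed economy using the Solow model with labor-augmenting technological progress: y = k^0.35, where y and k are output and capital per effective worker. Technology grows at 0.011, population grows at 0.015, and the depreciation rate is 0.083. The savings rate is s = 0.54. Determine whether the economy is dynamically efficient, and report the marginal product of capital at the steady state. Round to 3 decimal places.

Capital per effective worker breaks even when investment replaces (n + g + δ)·k; here n + g + δ = 0.109.
Steady-state k*: s·k^0.35 = 0.109·k gives k* = (0.54/0.109)^(1/0.65) ≈ 11.7268.
MPK = 0.35·11.7268^(-0.65) ≈ 0.0706.
MPK < n+g+δ = 0.109, so the economy is dynamically inefficient (over-saving).

dynamically inefficient; MPK ≈ 0.071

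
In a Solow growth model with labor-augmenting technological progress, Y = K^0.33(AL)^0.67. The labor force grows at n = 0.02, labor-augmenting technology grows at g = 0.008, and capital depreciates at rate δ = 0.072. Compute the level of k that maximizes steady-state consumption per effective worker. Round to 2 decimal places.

Capital per effective worker breaks even when investment replaces (n + g + δ)·k; here n + g + δ = 0.1.
At the golden rule the marginal product of capital equals n+g+δ: 0.33·k^(0.33−1) = 0.1. Solving, k_gold = (0.33/0.1)^(1/0.67) ≈ 5.9416.

k_gold ≈ 5.94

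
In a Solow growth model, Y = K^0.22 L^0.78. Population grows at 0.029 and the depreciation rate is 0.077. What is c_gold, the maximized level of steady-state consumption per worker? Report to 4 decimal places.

n + δ = 0.029 + 0.077 = 0.106.
Setting f'(k) = n+δ gives 0.22·k^(0.22−1) = 0.106, hence k_gold = (0.22/0.106)^(1/0.78) ≈ 2.5501.
y_gold = 2.5501^0.22 ≈ 1.2287.
c_gold = y_gold − (n+δ)·k_gold = 1.2287 − 0.106·2.5501 ≈ 0.9584.

c_gold ≈ 0.9584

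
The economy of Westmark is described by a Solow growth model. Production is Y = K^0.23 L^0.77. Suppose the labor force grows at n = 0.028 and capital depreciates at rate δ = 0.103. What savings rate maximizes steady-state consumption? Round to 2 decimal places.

Break-even investment rate: n + δ = 0.028 + 0.103 = 0.131.
At the golden rule MPK = n+δ, and in any Cobb-Douglas steady state s = (n+δ)·k/y = MPK·k/y = capital's share 0.23.

s_gold = 0.23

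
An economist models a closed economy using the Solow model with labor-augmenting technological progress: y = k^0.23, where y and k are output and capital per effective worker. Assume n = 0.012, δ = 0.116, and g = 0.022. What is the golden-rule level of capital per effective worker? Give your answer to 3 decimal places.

Capital per effective worker breaks even when investment replaces (n + g + δ)·k; here n + g + δ = 0.15.
Maximizing c = f(k) − (n+g+δ)·k gives f'(k) = n+g+δ, i.e. 0.23·k^(0.23−1) = 0.15, so k_gold = (0.23/0.15)^(1/0.77) ≈ 1.7422.

k_gold ≈ 1.742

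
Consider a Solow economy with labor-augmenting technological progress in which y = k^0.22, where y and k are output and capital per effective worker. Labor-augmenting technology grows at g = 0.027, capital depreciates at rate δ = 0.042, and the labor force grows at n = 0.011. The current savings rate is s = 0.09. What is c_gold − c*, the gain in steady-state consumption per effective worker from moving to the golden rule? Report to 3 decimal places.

Capital per effective worker breaks even when investment replaces (n + g + δ)·k; here n + g + δ = 0.08.
Current steady state (s = 0.09): k* = (0.09/0.08)^(1/0.78) ≈ 1.1630, y* = 1.1630^0.22 ≈ 1.0338, c* = (1−0.09)·1.0338 ≈ 0.9407.
At the golden rule the marginal product of capital equals n+g+δ: 0.22·k^(0.22−1) = 0.08. Solving, k_gold = (0.22/0.08)^(1/0.78) ≈ 3.6580.
y_gold = 3.6580^0.22 ≈ 1.3302, c_gold = y_gold − 0.08·k_gold ≈ 1.0375.
Gain: Δc = 1.0375 − 0.9407 ≈ 0.0968.

Δc ≈ 0.097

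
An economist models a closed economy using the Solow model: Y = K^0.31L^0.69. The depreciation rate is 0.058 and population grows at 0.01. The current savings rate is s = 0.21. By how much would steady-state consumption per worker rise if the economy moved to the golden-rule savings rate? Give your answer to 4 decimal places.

Δc ≈ 0.0530

The effective depreciation rate is n + δ = 0.01 + 0.058 = 0.068.
Current steady state (s = 0.21): k* = (0.21/0.068)^(1/0.69) ≈ 5.1254, y* = 5.1254^0.31 ≈ 1.6596, c* = (1−0.21)·1.6596 ≈ 1.3111.
Maximizing c = f(k) − (n+δ)·k gives f'(k) = n+δ, i.e. 0.31·k^(0.31−1) = 0.068, so k_gold = (0.31/0.068)^(1/0.69) ≈ 9.0128.
y_gold = 9.0128^0.31 ≈ 1.9770, c_gold = y_gold − 0.068·k_gold ≈ 1.3641.
Gain: Δc = 1.3641 − 1.3111 ≈ 0.0530.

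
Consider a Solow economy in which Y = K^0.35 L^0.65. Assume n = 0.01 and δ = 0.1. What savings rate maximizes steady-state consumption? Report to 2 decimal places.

Capital per worker breaks even when investment replaces (n + δ)·k; here n + δ = 0.11.
At the golden rule MPK = n+δ, and in any Cobb-Douglas steady state s = (n+δ)·k/y = MPK·k/y = capital's share 0.35.

s_gold = 0.35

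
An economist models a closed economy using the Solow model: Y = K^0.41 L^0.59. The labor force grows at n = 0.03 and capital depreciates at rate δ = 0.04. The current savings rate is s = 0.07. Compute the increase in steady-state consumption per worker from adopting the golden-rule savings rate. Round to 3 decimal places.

Break-even investment rate: n + δ = 0.03 + 0.04 = 0.07.
Current steady state (s = 0.07): k* = (0.07/0.07)^(1/0.59) ≈ 1.0000, y* = 1.0000^0.41 ≈ 1.0000, c* = (1−0.07)·1.0000 ≈ 0.9300.
Setting f'(k) = n+δ gives 0.41·k^(0.41−1) = 0.07, hence k_gold = (0.41/0.07)^(1/0.59) ≈ 20.0061.
y_gold = 20.0061^0.41 ≈ 3.4157, c_gold = y_gold − 0.07·k_gold ≈ 2.0152.
Gain: Δc = 2.0152 − 0.9300 ≈ 1.0852.

Δc ≈ 1.085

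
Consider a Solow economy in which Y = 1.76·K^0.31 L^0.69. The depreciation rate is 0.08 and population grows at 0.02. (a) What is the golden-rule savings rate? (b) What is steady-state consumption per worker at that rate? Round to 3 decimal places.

(a) s_gold = 0.310; (b) c_gold ≈ 2.603

Break-even investment rate: n + δ = 0.02 + 0.08 = 0.1.
For Cobb-Douglas, s_gold equals capital's share: s_gold = 0.31.
Maximizing c = f(k) − (n+δ)·k gives f'(k) = n+δ, i.e. 0.31·1.76·k^(0.31−1) = 0.1, so k_gold = (0.31·1.76/0.1)^(1/0.69) ≈ 11.6932.
y_gold = 1.76·11.6932^0.31 ≈ 3.7720; c_gold = (1−0.31)·y_gold ≈ 2.6027.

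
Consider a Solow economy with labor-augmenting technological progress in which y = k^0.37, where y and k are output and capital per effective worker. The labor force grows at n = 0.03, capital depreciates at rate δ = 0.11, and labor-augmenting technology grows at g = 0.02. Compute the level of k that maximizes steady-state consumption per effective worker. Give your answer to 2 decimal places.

The effective depreciation rate is n + g + δ = 0.03 + 0.02 + 0.11 = 0.16.
Setting f'(k) = n+g+δ gives 0.37·k^(0.37−1) = 0.16, hence k_gold = (0.37/0.16)^(1/0.63) ≈ 3.7836.

k_gold ≈ 3.78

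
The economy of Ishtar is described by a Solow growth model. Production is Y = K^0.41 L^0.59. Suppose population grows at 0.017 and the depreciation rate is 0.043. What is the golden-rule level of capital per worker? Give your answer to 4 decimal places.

k_gold ≈ 25.9795

The effective depreciation rate is n + δ = 0.017 + 0.043 = 0.06.
Setting f'(k) = n+δ gives 0.41·k^(0.41−1) = 0.06, hence k_gold = (0.41/0.06)^(1/0.59) ≈ 25.9795.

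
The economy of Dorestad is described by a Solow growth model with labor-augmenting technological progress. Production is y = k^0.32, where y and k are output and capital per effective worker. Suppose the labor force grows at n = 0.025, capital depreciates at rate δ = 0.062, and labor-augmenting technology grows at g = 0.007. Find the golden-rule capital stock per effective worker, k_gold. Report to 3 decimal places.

k_gold ≈ 6.059

The effective depreciation rate is n + g + δ = 0.025 + 0.007 + 0.062 = 0.094.
Setting f'(k) = n+g+δ gives 0.32·k^(0.32−1) = 0.094, hence k_gold = (0.32/0.094)^(1/0.68) ≈ 6.0588.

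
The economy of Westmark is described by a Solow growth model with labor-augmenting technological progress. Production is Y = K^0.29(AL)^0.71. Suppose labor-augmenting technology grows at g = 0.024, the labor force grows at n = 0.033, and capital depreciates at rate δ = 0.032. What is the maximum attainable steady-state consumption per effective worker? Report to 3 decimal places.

c_gold ≈ 1.150

Break-even investment rate: n + g + δ = 0.033 + 0.024 + 0.032 = 0.089.
Setting f'(k) = n+g+δ gives 0.29·k^(0.29−1) = 0.089, hence k_gold = (0.29/0.089)^(1/0.71) ≈ 5.2789.
y_gold = 5.2789^0.29 ≈ 1.6201.
c_gold = y_gold − (n+g+δ)·k_gold = 1.6201 − 0.089·5.2789 ≈ 1.1503.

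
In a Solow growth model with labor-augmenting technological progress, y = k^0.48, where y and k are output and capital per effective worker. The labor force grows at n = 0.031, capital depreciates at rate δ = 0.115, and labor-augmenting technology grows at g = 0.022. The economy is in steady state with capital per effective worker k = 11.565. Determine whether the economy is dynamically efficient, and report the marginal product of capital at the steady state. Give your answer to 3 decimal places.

dynamically inefficient; MPK ≈ 0.134

n + g + δ = 0.031 + 0.022 + 0.115 = 0.168.
MPK = 0.48·k^(0.48−1) = 0.48·11.565^(-0.52) ≈ 0.1344.
MPK < 0.168, so the economy is dynamically inefficient (over-saving).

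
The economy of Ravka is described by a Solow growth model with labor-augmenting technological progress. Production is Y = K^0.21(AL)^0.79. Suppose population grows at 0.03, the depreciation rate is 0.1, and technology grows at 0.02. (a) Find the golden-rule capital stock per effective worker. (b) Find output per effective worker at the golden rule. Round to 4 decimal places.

(a) k_gold ≈ 1.5310; (b) y_gold ≈ 1.0936

n + g + δ = 0.03 + 0.02 + 0.1 = 0.15.
Golden rule sets MPK = n+g+δ: 0.21·k^(0.21−1) = 0.15, so k_gold = (0.21/0.15)^(1/0.79) ≈ 1.5310.
y_gold = 1.5310^0.21 ≈ 1.0936.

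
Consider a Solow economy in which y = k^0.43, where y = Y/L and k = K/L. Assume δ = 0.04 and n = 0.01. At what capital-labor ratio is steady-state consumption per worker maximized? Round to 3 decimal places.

k_gold ≈ 43.598

Break-even investment rate: n + δ = 0.01 + 0.04 = 0.05.
Maximizing c = f(k) − (n+δ)·k gives f'(k) = n+δ, i.e. 0.43·k^(0.43−1) = 0.05, so k_gold = (0.43/0.05)^(1/0.57) ≈ 43.5984.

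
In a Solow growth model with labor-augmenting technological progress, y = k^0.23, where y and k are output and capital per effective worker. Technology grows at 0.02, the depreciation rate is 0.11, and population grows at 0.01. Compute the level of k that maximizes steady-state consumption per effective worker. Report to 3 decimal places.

k_gold ≈ 1.905

n + g + δ = 0.01 + 0.02 + 0.11 = 0.14.
Setting f'(k) = n+g+δ gives 0.23·k^(0.23−1) = 0.14, hence k_gold = (0.23/0.14)^(1/0.77) ≈ 1.9055.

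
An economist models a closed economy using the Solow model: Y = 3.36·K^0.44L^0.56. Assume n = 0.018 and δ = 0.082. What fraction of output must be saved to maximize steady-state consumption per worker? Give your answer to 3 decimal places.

The effective depreciation rate is n + δ = 0.018 + 0.082 = 0.1.
At the golden rule MPK = n+δ, and in any Cobb-Douglas steady state s = (n+δ)·k/y = MPK·k/y = capital's share 0.44.

s_gold = 0.440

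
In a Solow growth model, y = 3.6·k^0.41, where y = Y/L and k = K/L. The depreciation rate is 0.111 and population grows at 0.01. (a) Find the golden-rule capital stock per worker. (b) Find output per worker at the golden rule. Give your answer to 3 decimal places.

Capital per worker breaks even when investment replaces (n + δ)·k; here n + δ = 0.121.
At the golden rule the marginal product of capital equals n+δ: 0.41·3.6·k^(0.41−1) = 0.121. Solving, k_gold = (0.41·3.6/0.121)^(1/0.59) ≈ 69.3726.
y_gold = 3.6·69.3726^0.41 ≈ 20.4734.

(a) k_gold ≈ 69.373; (b) y_gold ≈ 20.473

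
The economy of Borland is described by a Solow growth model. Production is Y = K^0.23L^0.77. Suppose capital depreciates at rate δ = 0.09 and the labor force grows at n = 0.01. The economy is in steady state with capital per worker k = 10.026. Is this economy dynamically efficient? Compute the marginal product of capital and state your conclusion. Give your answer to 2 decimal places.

dynamically inefficient; MPK ≈ 0.04

Break-even investment rate: n + δ = 0.01 + 0.09 = 0.1.
MPK = 0.23·k^(0.23−1) = 0.23·10.026^(-0.77) ≈ 0.0390.
MPK < 0.1, so the economy is dynamically inefficient (over-saving).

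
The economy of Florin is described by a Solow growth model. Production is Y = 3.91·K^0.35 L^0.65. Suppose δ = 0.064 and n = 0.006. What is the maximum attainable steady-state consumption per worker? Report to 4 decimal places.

c_gold ≈ 12.5986

n + δ = 0.006 + 0.064 = 0.07.
Maximizing c = f(k) − (n+δ)·k gives f'(k) = n+δ, i.e. 0.35·3.91·k^(0.35−1) = 0.07, so k_gold = (0.35·3.91/0.07)^(1/0.65) ≈ 96.9125.
y_gold = 3.91·96.9125^0.35 ≈ 19.3825.
c_gold = y_gold − (n+δ)·k_gold = 19.3825 − 0.07·96.9125 ≈ 12.5986.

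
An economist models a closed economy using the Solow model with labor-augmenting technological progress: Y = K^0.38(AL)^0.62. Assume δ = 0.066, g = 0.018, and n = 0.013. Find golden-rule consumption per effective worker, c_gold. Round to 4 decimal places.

c_gold ≈ 1.4317

Break-even investment rate: n + g + δ = 0.013 + 0.018 + 0.066 = 0.097.
Golden rule sets MPK = n+g+δ: 0.38·k^(0.38−1) = 0.097, so k_gold = (0.38/0.097)^(1/0.62) ≈ 9.0463.
y_gold = 9.0463^0.38 ≈ 2.3092.
c_gold = y_gold − (n+g+δ)·k_gold = 2.3092 − 0.097·9.0463 ≈ 1.4317.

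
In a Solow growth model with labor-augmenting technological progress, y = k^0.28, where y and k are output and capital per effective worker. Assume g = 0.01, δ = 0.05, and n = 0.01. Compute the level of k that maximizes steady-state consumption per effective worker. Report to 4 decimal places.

k_gold ≈ 6.8580

Capital per effective worker breaks even when investment replaces (n + g + δ)·k; here n + g + δ = 0.07.
At the golden rule the marginal product of capital equals n+g+δ: 0.28·k^(0.28−1) = 0.07. Solving, k_gold = (0.28/0.07)^(1/0.72) ≈ 6.8580.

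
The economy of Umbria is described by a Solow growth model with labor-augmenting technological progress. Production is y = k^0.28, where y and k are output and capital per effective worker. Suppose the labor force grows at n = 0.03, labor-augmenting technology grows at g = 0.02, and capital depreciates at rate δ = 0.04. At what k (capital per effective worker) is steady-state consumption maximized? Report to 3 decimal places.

k_gold ≈ 4.837

The effective depreciation rate is n + g + δ = 0.03 + 0.02 + 0.04 = 0.09.
Setting f'(k) = n+g+δ gives 0.28·k^(0.28−1) = 0.09, hence k_gold = (0.28/0.09)^(1/0.72) ≈ 4.8373.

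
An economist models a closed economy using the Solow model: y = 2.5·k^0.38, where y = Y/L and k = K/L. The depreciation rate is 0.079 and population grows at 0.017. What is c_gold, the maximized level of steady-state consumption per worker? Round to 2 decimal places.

c_gold ≈ 6.32

Capital per worker breaks even when investment replaces (n + δ)·k; here n + δ = 0.096.
Setting f'(k) = n+δ gives 0.38·2.5·k^(0.38−1) = 0.096, hence k_gold = (0.38·2.5/0.096)^(1/0.62) ≈ 40.3244.
y_gold = 2.5·40.3244^0.38 ≈ 10.1872.
c_gold = y_gold − (n+δ)·k_gold = 10.1872 − 0.096·40.3244 ≈ 6.3161.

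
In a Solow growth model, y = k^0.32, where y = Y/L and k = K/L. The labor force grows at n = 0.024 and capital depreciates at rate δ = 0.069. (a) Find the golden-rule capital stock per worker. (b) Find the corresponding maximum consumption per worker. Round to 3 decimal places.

The effective depreciation rate is n + δ = 0.024 + 0.069 = 0.093.
Maximizing c = f(k) − (n+δ)·k gives f'(k) = n+δ, i.e. 0.32·k^(0.32−1) = 0.093, so k_gold = (0.32/0.093)^(1/0.68) ≈ 6.1548.
y_gold = 6.1548^0.32 ≈ 1.7887; c_gold = y_gold − 0.093·k_gold ≈ 1.2163.

(a) k_gold ≈ 6.155; (b) c_gold ≈ 1.216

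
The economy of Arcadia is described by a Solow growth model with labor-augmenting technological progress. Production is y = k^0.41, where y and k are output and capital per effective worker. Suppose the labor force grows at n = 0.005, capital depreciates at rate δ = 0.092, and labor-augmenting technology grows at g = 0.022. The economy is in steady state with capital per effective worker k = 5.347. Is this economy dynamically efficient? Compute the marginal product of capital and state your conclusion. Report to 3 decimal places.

n + g + δ = 0.005 + 0.022 + 0.092 = 0.119.
MPK = 0.41·k^(0.41−1) = 0.41·5.347^(-0.59) ≈ 0.1525.
MPK > 0.119, so the economy is dynamically efficient (under-saving).

dynamically efficient; MPK ≈ 0.152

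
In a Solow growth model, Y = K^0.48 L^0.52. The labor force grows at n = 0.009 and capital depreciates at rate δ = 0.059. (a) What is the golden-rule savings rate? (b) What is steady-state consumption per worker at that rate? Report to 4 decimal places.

n + δ = 0.009 + 0.059 = 0.068.
For Cobb-Douglas, s_gold equals capital's share: s_gold = 0.48.
At the golden rule the marginal product of capital equals n+δ: 0.48·k^(0.48−1) = 0.068. Solving, k_gold = (0.48/0.068)^(1/0.52) ≈ 42.8724.
y_gold = 42.8724^0.48 ≈ 6.0736; c_gold = (1−0.48)·y_gold ≈ 3.1583.

(a) s_gold = 0.4800; (b) c_gold ≈ 3.1583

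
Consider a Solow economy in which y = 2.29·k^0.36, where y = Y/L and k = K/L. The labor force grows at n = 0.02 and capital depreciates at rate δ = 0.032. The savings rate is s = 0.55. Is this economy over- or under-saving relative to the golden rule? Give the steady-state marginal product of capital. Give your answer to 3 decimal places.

n + δ = 0.02 + 0.032 = 0.052.
Steady-state k*: s·A·k^0.36 = 0.052·k gives k* = (0.55·2.29/0.052)^(1/0.64) ≈ 145.4804.
MPK = 0.36·2.29·145.4804^(-0.64) ≈ 0.0340.
MPK < n+δ = 0.052, so the economy is dynamically inefficient (over-saving).

over-saving; MPK ≈ 0.034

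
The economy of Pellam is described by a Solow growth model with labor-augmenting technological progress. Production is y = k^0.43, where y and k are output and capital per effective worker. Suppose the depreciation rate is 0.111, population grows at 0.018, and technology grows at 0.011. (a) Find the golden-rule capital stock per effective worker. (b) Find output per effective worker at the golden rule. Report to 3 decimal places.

Break-even investment rate: n + g + δ = 0.018 + 0.011 + 0.111 = 0.14.
Setting f'(k) = n+g+δ gives 0.43·k^(0.43−1) = 0.14, hence k_gold = (0.43/0.14)^(1/0.57) ≈ 7.1612.
y_gold = 7.1612^0.43 ≈ 2.3315.

(a) k_gold ≈ 7.161; (b) y_gold ≈ 2.332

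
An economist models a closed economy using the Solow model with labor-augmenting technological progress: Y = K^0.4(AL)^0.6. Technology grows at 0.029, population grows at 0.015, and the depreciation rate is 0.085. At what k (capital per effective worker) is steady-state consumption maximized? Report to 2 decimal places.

n + g + δ = 0.015 + 0.029 + 0.085 = 0.129.
Maximizing c = f(k) − (n+g+δ)·k gives f'(k) = n+g+δ, i.e. 0.4·k^(0.4−1) = 0.129, so k_gold = (0.4/0.129)^(1/0.6) ≈ 6.5935.

k_gold ≈ 6.59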